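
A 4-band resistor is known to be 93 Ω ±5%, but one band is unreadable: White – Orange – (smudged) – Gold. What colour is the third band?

black

93 Ω = 93 × 10^0.
The third band is the multiplier, 10^0, which is black.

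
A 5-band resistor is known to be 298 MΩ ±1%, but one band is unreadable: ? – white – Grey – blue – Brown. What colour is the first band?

298000000 Ω = 298 × 10^6.
The first band gives digit 2 of the significand, and 2 is red.

red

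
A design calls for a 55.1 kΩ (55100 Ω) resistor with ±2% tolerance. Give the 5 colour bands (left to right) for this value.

55100 Ω = 551 × 10^2.
5 → green
5 → green
1 → brown
Multiplier 10^2 → red.
±2% tolerance → red.

green, green, brown, red, red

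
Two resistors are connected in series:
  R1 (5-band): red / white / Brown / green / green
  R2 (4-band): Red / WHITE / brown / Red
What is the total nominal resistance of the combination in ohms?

29100290 Ω

R1: red, white, brown → 291; green ×10^5 → 29100000 Ω.
R2: red, white → 29; brown ×10 → 290 Ω.
Series: 29100000 + 290 = 29100290 Ω.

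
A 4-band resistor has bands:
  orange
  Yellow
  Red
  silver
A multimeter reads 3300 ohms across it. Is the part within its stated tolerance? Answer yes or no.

yes

Orange → 3 (first significant figure)
Yellow → 4 (second significant figure)
Red → ×10^2 multiplier
Silver → ±10% tolerance
34 × 100 = 3400 Ω
Allowed range: 3060 Ω to 3740 Ω.
3300 ohms lies inside that range.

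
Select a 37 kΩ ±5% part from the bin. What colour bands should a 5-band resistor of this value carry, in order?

37000 Ω = 370 × 10^2.
3 → orange
7 → violet
0 → black
Multiplier 10^2 → red.
±5% tolerance → gold.

orange, violet, black, red, gold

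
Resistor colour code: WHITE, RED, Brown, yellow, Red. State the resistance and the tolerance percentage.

White → 9 (first significant figure)
Red → 2 (second significant figure)
Brown → 1 (third significant figure)
Yellow → ×10^4 multiplier
Red → ±2% tolerance
921 × 10000 = 9210000 Ω

9210000 Ω ±2%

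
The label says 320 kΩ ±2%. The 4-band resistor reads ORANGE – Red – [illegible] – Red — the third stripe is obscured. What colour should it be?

yellow

320000 Ω = 32 × 10^4.
The third band is the multiplier, 10^4, which is yellow.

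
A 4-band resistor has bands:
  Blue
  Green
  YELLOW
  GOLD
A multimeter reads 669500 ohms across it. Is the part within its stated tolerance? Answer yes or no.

yes

Blue → 6 (first significant figure)
Green → 5 (second significant figure)
Yellow → ×10^4 multiplier
Gold → ±5% tolerance
65 × 10000 = 650000 Ω
Allowed range: 617500 Ω to 682500 Ω.
669500 ohms lies inside that range.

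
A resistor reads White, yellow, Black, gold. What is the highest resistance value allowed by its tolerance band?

White → 9 (first significant figure)
Yellow → 4 (second significant figure)
Black → ×1 multiplier
Gold → ±5% tolerance
94 × 1 = 94 Ω
Highest = 94 × (1 + 5/100) = 98.7 Ω.

98.7 Ω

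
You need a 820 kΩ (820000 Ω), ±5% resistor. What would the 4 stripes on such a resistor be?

820000 Ω = 82 × 10^4.
8 → grey
2 → red
Multiplier 10^4 → yellow.
±5% tolerance → gold.

grey, red, yellow, gold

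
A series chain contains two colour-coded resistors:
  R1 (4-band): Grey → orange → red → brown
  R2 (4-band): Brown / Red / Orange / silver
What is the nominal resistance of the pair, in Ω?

R1: grey, orange → 83; red ×10^2 → 8300 Ω.
R2: brown, red → 12; orange ×10^3 → 12000 Ω.
Series: 8300 + 12000 = 20300 Ω.

20300 Ω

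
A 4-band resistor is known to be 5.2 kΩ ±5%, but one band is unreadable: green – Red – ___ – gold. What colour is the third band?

5200 Ω = 52 × 10^2.
The third band is the multiplier, 10^2, which is red.

red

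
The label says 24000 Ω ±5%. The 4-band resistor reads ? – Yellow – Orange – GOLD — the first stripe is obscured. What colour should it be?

24000 Ω = 24 × 10^3.
The first band gives digit 2 of the significand, and 2 is red.

red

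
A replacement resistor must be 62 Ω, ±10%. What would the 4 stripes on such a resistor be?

blue, red, black, silver

62 Ω = 62 × 10^0.
6 → blue
2 → red
Multiplier 10^0 → black.
±10% tolerance → silver.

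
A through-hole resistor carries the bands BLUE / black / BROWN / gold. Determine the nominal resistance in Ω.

600 Ω

Blue → 6 (first significant figure)
Black → 0 (second significant figure)
Brown → ×10 multiplier
60 × 10 = 600 Ω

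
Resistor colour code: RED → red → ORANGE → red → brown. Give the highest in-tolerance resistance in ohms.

22523 Ω

Red → 2 (first significant figure)
Red → 2 (second significant figure)
Orange → 3 (third significant figure)
Red → ×10^2 multiplier
Brown → ±1% tolerance
223 × 100 = 22300 Ω
Highest = 22300 × (1 + 1/100) = 22523 Ω.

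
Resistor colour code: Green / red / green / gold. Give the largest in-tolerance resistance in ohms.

5460000 Ω

Green → 5 (first significant figure)
Red → 2 (second significant figure)
Green → ×10^5 multiplier
Gold → ±5% tolerance
52 × 100000 = 5200000 Ω
Largest = 5200000 × (1 + 5/100) = 5460000 Ω.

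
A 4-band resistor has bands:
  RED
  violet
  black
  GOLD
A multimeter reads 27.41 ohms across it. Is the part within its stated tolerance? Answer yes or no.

yes

Red → 2 (first significant figure)
Violet → 7 (second significant figure)
Black → ×1 multiplier
Gold → ±5% tolerance
27 × 1 = 27 Ω
Allowed range: 25.65 Ω to 28.35 Ω.
27.41 ohms lies inside that range.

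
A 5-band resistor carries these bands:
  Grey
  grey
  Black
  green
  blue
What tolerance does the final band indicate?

The last band, blue, is the tolerance band.
Blue corresponds to ±0.25%.

±0.25%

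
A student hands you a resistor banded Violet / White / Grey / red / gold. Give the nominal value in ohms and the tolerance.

Violet → 7 (first significant figure)
White → 9 (second significant figure)
Grey → 8 (third significant figure)
Red → ×10^2 multiplier
Gold → ±5% tolerance
798 × 100 = 79800 Ω

79800 Ω ±5%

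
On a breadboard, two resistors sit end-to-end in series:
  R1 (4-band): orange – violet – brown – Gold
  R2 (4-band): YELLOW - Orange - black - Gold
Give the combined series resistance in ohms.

413 Ω

R1: orange, violet → 37; brown ×10 → 370 Ω.
R2: yellow, orange → 43; black ×1 → 43 Ω.
Series: 370 + 43 = 413 Ω.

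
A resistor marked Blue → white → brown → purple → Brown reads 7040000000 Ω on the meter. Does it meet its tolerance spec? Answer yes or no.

Blue → 6 (first significant figure)
White → 9 (second significant figure)
Brown → 1 (third significant figure)
Violet → ×10^7 multiplier
Brown → ±1% tolerance
691 × 10000000 = 6910000000 Ω
Allowed range: 6840900000 Ω to 6979100000 Ω.
7040000000 Ω lies outside that range.

no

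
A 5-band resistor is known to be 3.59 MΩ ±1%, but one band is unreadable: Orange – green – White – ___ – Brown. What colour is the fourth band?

3590000 Ω = 359 × 10^4.
The fourth band is the multiplier, 10^4, which is yellow.

yellow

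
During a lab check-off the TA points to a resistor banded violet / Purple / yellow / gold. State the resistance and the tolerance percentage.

Violet → 7 (first significant figure)
Violet → 7 (second significant figure)
Yellow → ×10^4 multiplier
Gold → ±5% tolerance
77 × 10000 = 770000 Ω

770000 Ω ±5%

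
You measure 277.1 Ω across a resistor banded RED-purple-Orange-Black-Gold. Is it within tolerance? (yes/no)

Red → 2 (first significant figure)
Violet → 7 (second significant figure)
Orange → 3 (third significant figure)
Black → ×1 multiplier
Gold → ±5% tolerance
273 × 1 = 273 Ω
Allowed range: 259.35 Ω to 286.65 Ω.
277.1 Ω lies inside that range.

yes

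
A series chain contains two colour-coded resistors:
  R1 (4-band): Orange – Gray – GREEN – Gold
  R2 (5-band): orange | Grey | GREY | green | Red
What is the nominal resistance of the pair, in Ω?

R1: orange, grey → 38; green ×10^5 → 3800000 Ω.
R2: orange, grey, grey → 388; green ×10^5 → 38800000 Ω.
Series: 3800000 + 38800000 = 42600000 Ω.

42600000 Ω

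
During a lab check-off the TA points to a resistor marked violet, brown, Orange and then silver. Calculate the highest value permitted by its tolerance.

78100 Ω

Violet → 7 (first significant figure)
Brown → 1 (second significant figure)
Orange → ×10^3 multiplier
Silver → ±10% tolerance
71 × 1000 = 71000 Ω
Highest = 71000 × (1 + 10/100) = 78100 Ω.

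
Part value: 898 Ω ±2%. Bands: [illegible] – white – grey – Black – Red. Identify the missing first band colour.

grey

898 Ω = 898 × 10^0.
The first band gives digit 8 of the significand, and 8 is grey.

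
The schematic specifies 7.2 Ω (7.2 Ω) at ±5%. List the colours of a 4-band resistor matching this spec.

7.2 Ω = 72 × 10^-1.
7 → violet
2 → red
Multiplier 10^-1 → gold.
±5% tolerance → gold.

violet, red, gold, gold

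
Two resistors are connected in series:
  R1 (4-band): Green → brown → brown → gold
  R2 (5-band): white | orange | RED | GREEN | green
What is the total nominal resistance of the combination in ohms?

R1: green, brown → 51; brown ×10 → 510 Ω.
R2: white, orange, red → 932; green ×10^5 → 93200000 Ω.
Series: 510 + 93200000 = 93200510 Ω.

93200510 Ω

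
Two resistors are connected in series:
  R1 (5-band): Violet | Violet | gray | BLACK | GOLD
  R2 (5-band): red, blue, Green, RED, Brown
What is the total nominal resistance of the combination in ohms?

R1: violet, violet, grey → 778; black ×1 → 778 Ω.
R2: red, blue, green → 265; red ×10^2 → 26500 Ω.
Series: 778 + 26500 = 27278 Ω.

27278 Ω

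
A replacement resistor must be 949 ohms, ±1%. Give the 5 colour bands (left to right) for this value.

949 Ω = 949 × 10^0.
9 → white
4 → yellow
9 → white
Multiplier 10^0 → black.
±1% tolerance → brown.

white, yellow, white, black, brown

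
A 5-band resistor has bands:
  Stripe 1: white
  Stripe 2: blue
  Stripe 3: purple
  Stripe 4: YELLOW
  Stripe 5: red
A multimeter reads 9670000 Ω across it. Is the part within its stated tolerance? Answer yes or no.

White → 9 (first significant figure)
Blue → 6 (second significant figure)
Violet → 7 (third significant figure)
Yellow → ×10^4 multiplier
Red → ±2% tolerance
967 × 10000 = 9670000 Ω
Allowed range: 9476600 Ω to 9863400 Ω.
9670000 Ω lies inside that range.

yes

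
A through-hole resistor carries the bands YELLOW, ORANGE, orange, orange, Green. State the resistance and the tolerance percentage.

433000 Ω ±0.5%

Yellow → 4 (first significant figure)
Orange → 3 (second significant figure)
Orange → 3 (third significant figure)
Orange → ×10^3 multiplier
Green → ±0.5% tolerance
433 × 1000 = 433000 Ω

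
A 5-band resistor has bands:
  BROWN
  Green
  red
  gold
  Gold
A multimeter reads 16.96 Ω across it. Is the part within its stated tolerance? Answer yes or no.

no

Brown → 1 (first significant figure)
Green → 5 (second significant figure)
Red → 2 (third significant figure)
Gold → ×0.1 multiplier
Gold → ±5% tolerance
152 × 0.1 = 15.2 Ω
Allowed range: 14.44 Ω to 15.96 Ω.
16.96 Ω lies outside that range.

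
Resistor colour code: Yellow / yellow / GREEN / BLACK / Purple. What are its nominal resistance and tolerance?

Yellow → 4 (first significant figure)
Yellow → 4 (second significant figure)
Green → 5 (third significant figure)
Black → ×1 multiplier
Violet → ±0.1% tolerance
445 × 1 = 445 Ω

445 Ω ±0.1%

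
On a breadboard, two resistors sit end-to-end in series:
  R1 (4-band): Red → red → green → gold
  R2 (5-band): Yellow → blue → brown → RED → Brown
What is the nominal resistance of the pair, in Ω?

2246100 Ω

R1: red, red → 22; green ×10^5 → 2200000 Ω.
R2: yellow, blue, brown → 461; red ×10^2 → 46100 Ω.
Series: 2200000 + 46100 = 2246100 Ω.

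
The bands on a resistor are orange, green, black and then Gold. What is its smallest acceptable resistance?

Orange → 3 (first significant figure)
Green → 5 (second significant figure)
Black → ×1 multiplier
Gold → ±5% tolerance
35 × 1 = 35 Ω
Smallest = 35 × (1 − 5/100) = 33.25 Ω.

33.25 Ω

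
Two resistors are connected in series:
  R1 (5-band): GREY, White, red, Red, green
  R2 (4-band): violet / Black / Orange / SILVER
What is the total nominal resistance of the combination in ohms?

R1: grey, white, red → 892; red ×10^2 → 89200 Ω.
R2: violet, black → 70; orange ×10^3 → 70000 Ω.
Series: 89200 + 70000 = 159200 Ω.

159200 Ω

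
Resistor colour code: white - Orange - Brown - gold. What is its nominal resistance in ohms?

White → 9 (first significant figure)
Orange → 3 (second significant figure)
Brown → ×10 multiplier
93 × 10 = 930 Ω

930 Ω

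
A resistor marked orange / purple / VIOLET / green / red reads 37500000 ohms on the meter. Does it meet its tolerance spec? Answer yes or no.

yes

Orange → 3 (first significant figure)
Violet → 7 (second significant figure)
Violet → 7 (third significant figure)
Green → ×10^5 multiplier
Red → ±2% tolerance
377 × 100000 = 37700000 Ω
Allowed range: 36946000 Ω to 38454000 Ω.
37500000 ohms lies inside that range.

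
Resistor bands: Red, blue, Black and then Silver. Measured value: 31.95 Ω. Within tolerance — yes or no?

Red → 2 (first significant figure)
Blue → 6 (second significant figure)
Black → ×1 multiplier
Silver → ±10% tolerance
26 × 1 = 26 Ω
Allowed range: 23.4 Ω to 28.6 Ω.
31.95 Ω lies outside that range.

no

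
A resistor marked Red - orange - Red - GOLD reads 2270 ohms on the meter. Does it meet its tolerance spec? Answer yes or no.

yes

Red → 2 (first significant figure)
Orange → 3 (second significant figure)
Red → ×10^2 multiplier
Gold → ±5% tolerance
23 × 100 = 2300 Ω
Allowed range: 2185 Ω to 2415 Ω.
2270 ohms lies inside that range.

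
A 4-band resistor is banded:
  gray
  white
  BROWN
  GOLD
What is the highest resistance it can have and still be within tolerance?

934.5 Ω

Grey → 8 (first significant figure)
White → 9 (second significant figure)
Brown → ×10 multiplier
Gold → ±5% tolerance
89 × 10 = 890 Ω
Highest = 890 × (1 + 5/100) = 934.5 Ω.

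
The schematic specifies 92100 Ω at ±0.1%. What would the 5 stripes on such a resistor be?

92100 Ω = 921 × 10^2.
9 → white
2 → red
1 → brown
Multiplier 10^2 → red.
±0.1% tolerance → violet.

white, red, brown, red, violet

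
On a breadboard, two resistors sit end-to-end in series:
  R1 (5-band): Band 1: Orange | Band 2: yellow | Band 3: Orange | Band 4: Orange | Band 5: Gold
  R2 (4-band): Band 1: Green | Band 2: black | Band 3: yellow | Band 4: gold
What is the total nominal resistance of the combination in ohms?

R1: orange, yellow, orange → 343; orange ×10^3 → 343000 Ω.
R2: green, black → 50; yellow ×10^4 → 500000 Ω.
Series: 343000 + 500000 = 843000 Ω.

843000 Ω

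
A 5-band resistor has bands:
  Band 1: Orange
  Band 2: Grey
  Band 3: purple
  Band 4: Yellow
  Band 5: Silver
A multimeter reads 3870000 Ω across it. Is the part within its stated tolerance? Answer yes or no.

yes

Orange → 3 (first significant figure)
Grey → 8 (second significant figure)
Violet → 7 (third significant figure)
Yellow → ×10^4 multiplier
Silver → ±10% tolerance
387 × 10000 = 3870000 Ω
Allowed range: 3483000 Ω to 4257000 Ω.
3870000 Ω lies inside that range.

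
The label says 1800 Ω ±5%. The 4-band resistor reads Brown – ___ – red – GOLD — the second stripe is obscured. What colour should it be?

1800 Ω = 18 × 10^2.
The second band gives digit 8 of the significand, and 8 is grey.

grey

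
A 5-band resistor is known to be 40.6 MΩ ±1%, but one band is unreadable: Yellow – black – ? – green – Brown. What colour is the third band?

blue

40600000 Ω = 406 × 10^5.
The third band gives digit 6 of the significand, and 6 is blue.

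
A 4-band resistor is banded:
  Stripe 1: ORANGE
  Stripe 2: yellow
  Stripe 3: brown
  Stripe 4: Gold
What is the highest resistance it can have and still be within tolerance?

357 Ω

Orange → 3 (first significant figure)
Yellow → 4 (second significant figure)
Brown → ×10 multiplier
Gold → ±5% tolerance
34 × 10 = 340 Ω
Highest = 340 × (1 + 5/100) = 357 Ω.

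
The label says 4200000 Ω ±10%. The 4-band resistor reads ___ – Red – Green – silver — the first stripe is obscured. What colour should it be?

4200000 Ω = 42 × 10^5.
The first band gives digit 4 of the significand, and 4 is yellow.

yellow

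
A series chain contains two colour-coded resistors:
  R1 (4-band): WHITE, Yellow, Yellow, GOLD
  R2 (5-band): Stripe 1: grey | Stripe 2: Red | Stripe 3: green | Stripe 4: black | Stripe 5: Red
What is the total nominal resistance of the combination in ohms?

R1: white, yellow → 94; yellow ×10^4 → 940000 Ω.
R2: grey, red, green → 825; black ×1 → 825 Ω.
Series: 940000 + 825 = 940825 Ω.

940825 Ω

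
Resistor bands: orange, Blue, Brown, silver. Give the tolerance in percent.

±10%

The last band, silver, is the tolerance band.
Silver corresponds to ±10%.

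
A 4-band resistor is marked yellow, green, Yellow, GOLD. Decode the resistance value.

450000 Ω

Yellow → 4 (first significant figure)
Green → 5 (second significant figure)
Yellow → ×10^4 multiplier
45 × 10000 = 450000 Ω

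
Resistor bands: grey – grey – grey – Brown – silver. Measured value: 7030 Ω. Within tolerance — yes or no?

no

Grey → 8 (first significant figure)
Grey → 8 (second significant figure)
Grey → 8 (third significant figure)
Brown → ×10 multiplier
Silver → ±10% tolerance
888 × 10 = 8880 Ω
Allowed range: 7992 Ω to 9768 Ω.
7030 Ω lies outside that range.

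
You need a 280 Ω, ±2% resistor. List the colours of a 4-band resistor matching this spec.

red, grey, brown, red

280 Ω = 28 × 10^1.
2 → red
8 → grey
Multiplier 10^1 → brown.
±2% tolerance → red.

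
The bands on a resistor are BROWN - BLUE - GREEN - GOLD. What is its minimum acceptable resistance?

1520000 Ω

Brown → 1 (first significant figure)
Blue → 6 (second significant figure)
Green → ×10^5 multiplier
Gold → ±5% tolerance
16 × 100000 = 1600000 Ω
Minimum = 1600000 × (1 − 5/100) = 1520000 Ω.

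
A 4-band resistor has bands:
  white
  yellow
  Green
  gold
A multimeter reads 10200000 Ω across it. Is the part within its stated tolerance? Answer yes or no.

no

White → 9 (first significant figure)
Yellow → 4 (second significant figure)
Green → ×10^5 multiplier
Gold → ±5% tolerance
94 × 100000 = 9400000 Ω
Allowed range: 8930000 Ω to 9870000 Ω.
10200000 Ω lies outside that range.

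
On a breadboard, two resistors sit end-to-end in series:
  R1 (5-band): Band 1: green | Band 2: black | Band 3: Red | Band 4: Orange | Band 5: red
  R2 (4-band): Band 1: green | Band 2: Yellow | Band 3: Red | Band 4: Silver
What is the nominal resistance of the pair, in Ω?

R1: green, black, red → 502; orange ×10^3 → 502000 Ω.
R2: green, yellow → 54; red ×10^2 → 5400 Ω.
Series: 502000 + 5400 = 507400 Ω.

507400 Ω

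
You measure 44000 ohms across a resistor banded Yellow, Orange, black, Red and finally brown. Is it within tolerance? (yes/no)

no

Yellow → 4 (first significant figure)
Orange → 3 (second significant figure)
Black → 0 (third significant figure)
Red → ×10^2 multiplier
Brown → ±1% tolerance
430 × 100 = 43000 Ω
Allowed range: 42570 Ω to 43430 Ω.
44000 ohms lies outside that range.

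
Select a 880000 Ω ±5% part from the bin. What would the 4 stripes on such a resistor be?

880000 Ω = 88 × 10^4.
8 → grey
8 → grey
Multiplier 10^4 → yellow.
±5% tolerance → gold.

grey, grey, yellow, gold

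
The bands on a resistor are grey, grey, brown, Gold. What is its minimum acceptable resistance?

836 Ω

Grey → 8 (first significant figure)
Grey → 8 (second significant figure)
Brown → ×10 multiplier
Gold → ±5% tolerance
88 × 10 = 880 Ω
Minimum = 880 × (1 − 5/100) = 836 Ω.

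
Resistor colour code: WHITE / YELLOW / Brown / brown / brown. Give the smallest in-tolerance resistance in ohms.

9315.9 Ω

White → 9 (first significant figure)
Yellow → 4 (second significant figure)
Brown → 1 (third significant figure)
Brown → ×10 multiplier
Brown → ±1% tolerance
941 × 10 = 9410 Ω
Smallest = 9410 × (1 − 1/100) = 9315.9 Ω.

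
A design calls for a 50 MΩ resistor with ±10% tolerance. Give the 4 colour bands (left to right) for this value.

green, black, blue, silver

50000000 Ω = 50 × 10^6.
5 → green
0 → black
Multiplier 10^6 → blue.
±10% tolerance → silver.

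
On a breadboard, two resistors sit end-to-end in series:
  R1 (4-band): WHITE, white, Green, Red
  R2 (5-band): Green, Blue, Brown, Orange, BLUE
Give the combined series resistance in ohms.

R1: white, white → 99; green ×10^5 → 9900000 Ω.
R2: green, blue, brown → 561; orange ×10^3 → 561000 Ω.
Series: 9900000 + 561000 = 10461000 Ω.

10461000 Ω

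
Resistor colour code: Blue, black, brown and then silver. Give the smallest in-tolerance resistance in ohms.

Blue → 6 (first significant figure)
Black → 0 (second significant figure)
Brown → ×10 multiplier
Silver → ±10% tolerance
60 × 10 = 600 Ω
Smallest = 600 × (1 − 10/100) = 540 Ω.

540 Ω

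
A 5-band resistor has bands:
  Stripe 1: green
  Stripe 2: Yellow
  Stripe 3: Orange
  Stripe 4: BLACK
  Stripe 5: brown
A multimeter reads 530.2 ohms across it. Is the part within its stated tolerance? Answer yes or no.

no

Green → 5 (first significant figure)
Yellow → 4 (second significant figure)
Orange → 3 (third significant figure)
Black → ×1 multiplier
Brown → ±1% tolerance
543 × 1 = 543 Ω
Allowed range: 537.57 Ω to 548.43 Ω.
530.2 ohms lies outside that range.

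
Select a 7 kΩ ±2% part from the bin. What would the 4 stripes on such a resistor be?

violet, black, red, red

7000 Ω = 70 × 10^2.
7 → violet
0 → black
Multiplier 10^2 → red.
±2% tolerance → red.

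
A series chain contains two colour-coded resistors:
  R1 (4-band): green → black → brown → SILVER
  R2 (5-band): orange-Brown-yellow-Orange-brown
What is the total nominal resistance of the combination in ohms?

R1: green, black → 50; brown ×10 → 500 Ω.
R2: orange, brown, yellow → 314; orange ×10^3 → 314000 Ω.
Series: 500 + 314000 = 314500 Ω.

314500 Ω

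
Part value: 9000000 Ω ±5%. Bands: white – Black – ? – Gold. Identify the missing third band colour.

green

9000000 Ω = 90 × 10^5.
The third band is the multiplier, 10^5, which is green.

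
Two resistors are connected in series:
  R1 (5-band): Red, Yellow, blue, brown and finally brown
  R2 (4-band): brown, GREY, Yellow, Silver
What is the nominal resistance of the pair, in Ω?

182460 Ω

R1: red, yellow, blue → 246; brown ×10 → 2460 Ω.
R2: brown, grey → 18; yellow ×10^4 → 180000 Ω.
Series: 2460 + 180000 = 182460 Ω.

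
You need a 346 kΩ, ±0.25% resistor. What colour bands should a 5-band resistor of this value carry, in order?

orange, yellow, blue, orange, blue

346000 Ω = 346 × 10^3.
3 → orange
4 → yellow
6 → blue
Multiplier 10^3 → orange.
±0.25% tolerance → blue.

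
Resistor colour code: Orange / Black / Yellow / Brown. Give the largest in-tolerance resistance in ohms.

Orange → 3 (first significant figure)
Black → 0 (second significant figure)
Yellow → ×10^4 multiplier
Brown → ±1% tolerance
30 × 10000 = 300000 Ω
Largest = 300000 × (1 + 1/100) = 303000 Ω.

303000 Ω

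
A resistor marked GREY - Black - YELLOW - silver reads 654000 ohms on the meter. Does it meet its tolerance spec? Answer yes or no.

Grey → 8 (first significant figure)
Black → 0 (second significant figure)
Yellow → ×10^4 multiplier
Silver → ±10% tolerance
80 × 10000 = 800000 Ω
Allowed range: 720000 Ω to 880000 Ω.
654000 ohms lies outside that range.

no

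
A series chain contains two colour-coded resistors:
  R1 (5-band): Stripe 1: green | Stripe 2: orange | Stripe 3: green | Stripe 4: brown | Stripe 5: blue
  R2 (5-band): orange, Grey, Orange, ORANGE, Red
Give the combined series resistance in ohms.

R1: green, orange, green → 535; brown ×10 → 5350 Ω.
R2: orange, grey, orange → 383; orange ×10^3 → 383000 Ω.
Series: 5350 + 383000 = 388350 Ω.

388350 Ω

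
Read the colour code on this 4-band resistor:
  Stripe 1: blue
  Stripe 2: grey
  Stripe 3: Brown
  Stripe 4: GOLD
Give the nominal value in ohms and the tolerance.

Blue → 6 (first significant figure)
Grey → 8 (second significant figure)
Brown → ×10 multiplier
Gold → ±5% tolerance
68 × 10 = 680 Ω

680 Ω ±5%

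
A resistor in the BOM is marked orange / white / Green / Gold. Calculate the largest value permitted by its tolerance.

Orange → 3 (first significant figure)
White → 9 (second significant figure)
Green → ×10^5 multiplier
Gold → ±5% tolerance
39 × 100000 = 3900000 Ω
Largest = 3900000 × (1 + 5/100) = 4095000 Ω.

4095000 Ω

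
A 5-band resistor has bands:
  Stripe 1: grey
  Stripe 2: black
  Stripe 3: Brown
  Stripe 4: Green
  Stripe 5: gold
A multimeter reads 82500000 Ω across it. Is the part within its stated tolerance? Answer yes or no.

yes

Grey → 8 (first significant figure)
Black → 0 (second significant figure)
Brown → 1 (third significant figure)
Green → ×10^5 multiplier
Gold → ±5% tolerance
801 × 100000 = 80100000 Ω
Allowed range: 76095000 Ω to 84105000 Ω.
82500000 Ω lies inside that range.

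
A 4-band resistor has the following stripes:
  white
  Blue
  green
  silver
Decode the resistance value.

White → 9 (first significant figure)
Blue → 6 (second significant figure)
Green → ×10^5 multiplier
96 × 100000 = 9600000 Ω

9600000 Ω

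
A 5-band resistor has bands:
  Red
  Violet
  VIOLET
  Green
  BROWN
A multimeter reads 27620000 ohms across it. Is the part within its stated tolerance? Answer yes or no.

yes

Red → 2 (first significant figure)
Violet → 7 (second significant figure)
Violet → 7 (third significant figure)
Green → ×10^5 multiplier
Brown → ±1% tolerance
277 × 100000 = 27700000 Ω
Allowed range: 27423000 Ω to 27977000 Ω.
27620000 ohms lies inside that range.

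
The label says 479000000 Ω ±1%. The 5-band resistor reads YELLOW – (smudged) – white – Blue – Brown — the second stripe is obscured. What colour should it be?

violet

479000000 Ω = 479 × 10^6.
The second band gives digit 7 of the significand, and 7 is violet.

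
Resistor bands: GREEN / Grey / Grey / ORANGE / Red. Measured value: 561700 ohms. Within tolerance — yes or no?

no

Green → 5 (first significant figure)
Grey → 8 (second significant figure)
Grey → 8 (third significant figure)
Orange → ×10^3 multiplier
Red → ±2% tolerance
588 × 1000 = 588000 Ω
Allowed range: 576240 Ω to 599760 Ω.
561700 ohms lies outside that range.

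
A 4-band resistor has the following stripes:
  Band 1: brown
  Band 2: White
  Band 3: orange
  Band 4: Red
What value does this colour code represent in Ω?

19000 Ω

Brown → 1 (first significant figure)
White → 9 (second significant figure)
Orange → ×10^3 multiplier
19 × 1000 = 19000 Ω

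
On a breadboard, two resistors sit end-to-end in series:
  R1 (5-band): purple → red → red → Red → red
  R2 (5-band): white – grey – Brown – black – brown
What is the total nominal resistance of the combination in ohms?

73181 Ω

R1: violet, red, red → 722; red ×10^2 → 72200 Ω.
R2: white, grey, brown → 981; black ×1 → 981 Ω.
Series: 72200 + 981 = 73181 Ω.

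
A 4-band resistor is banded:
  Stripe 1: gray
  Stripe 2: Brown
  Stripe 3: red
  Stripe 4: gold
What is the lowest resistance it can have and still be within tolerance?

7695 Ω

Grey → 8 (first significant figure)
Brown → 1 (second significant figure)
Red → ×10^2 multiplier
Gold → ±5% tolerance
81 × 100 = 8100 Ω
Lowest = 8100 × (1 − 5/100) = 7695 Ω.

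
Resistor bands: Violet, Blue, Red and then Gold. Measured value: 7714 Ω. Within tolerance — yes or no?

Violet → 7 (first significant figure)
Blue → 6 (second significant figure)
Red → ×10^2 multiplier
Gold → ±5% tolerance
76 × 100 = 7600 Ω
Allowed range: 7220 Ω to 7980 Ω.
7714 Ω lies inside that range.

yes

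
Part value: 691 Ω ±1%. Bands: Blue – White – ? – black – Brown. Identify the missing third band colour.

691 Ω = 691 × 10^0.
The third band gives digit 1 of the significand, and 1 is brown.

brown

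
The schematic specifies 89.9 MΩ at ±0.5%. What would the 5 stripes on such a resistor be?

grey, white, white, green, green

89900000 Ω = 899 × 10^5.
8 → grey
9 → white
9 → white
Multiplier 10^5 → green.
±0.5% tolerance → green.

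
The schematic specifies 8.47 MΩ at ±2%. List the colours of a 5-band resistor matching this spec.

8470000 Ω = 847 × 10^4.
8 → grey
4 → yellow
7 → violet
Multiplier 10^4 → yellow.
±2% tolerance → red.

grey, yellow, violet, yellow, red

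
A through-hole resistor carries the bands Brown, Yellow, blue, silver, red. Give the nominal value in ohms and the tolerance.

1.46 Ω ±2%

Brown → 1 (first significant figure)
Yellow → 4 (second significant figure)
Blue → 6 (third significant figure)
Silver → ×0.01 multiplier
Red → ±2% tolerance
146 × 0.01 = 1.46 Ω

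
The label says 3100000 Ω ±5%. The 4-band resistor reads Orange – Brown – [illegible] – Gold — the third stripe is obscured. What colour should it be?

3100000 Ω = 31 × 10^5.
The third band is the multiplier, 10^5, which is green.

green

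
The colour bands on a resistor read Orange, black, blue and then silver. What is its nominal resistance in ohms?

30000000 Ω

Orange → 3 (first significant figure)
Black → 0 (second significant figure)
Blue → ×10^6 multiplier
30 × 1000000 = 30000000 Ω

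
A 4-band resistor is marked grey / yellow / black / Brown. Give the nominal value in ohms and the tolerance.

84 Ω ±1%

Grey → 8 (first significant figure)
Yellow → 4 (second significant figure)
Black → ×1 multiplier
Brown → ±1% tolerance
84 × 1 = 84 Ω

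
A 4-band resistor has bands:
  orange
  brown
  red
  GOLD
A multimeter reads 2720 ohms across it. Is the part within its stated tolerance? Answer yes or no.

Orange → 3 (first significant figure)
Brown → 1 (second significant figure)
Red → ×10^2 multiplier
Gold → ±5% tolerance
31 × 100 = 3100 Ω
Allowed range: 2945 Ω to 3255 Ω.
2720 ohms lies outside that range.

no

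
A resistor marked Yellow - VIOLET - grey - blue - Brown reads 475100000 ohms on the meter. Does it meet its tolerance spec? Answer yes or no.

yes

Yellow → 4 (first significant figure)
Violet → 7 (second significant figure)
Grey → 8 (third significant figure)
Blue → ×10^6 multiplier
Brown → ±1% tolerance
478 × 1000000 = 478000000 Ω
Allowed range: 473220000 Ω to 482780000 Ω.
475100000 ohms lies inside that range.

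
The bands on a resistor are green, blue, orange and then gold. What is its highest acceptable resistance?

58800 Ω

Green → 5 (first significant figure)
Blue → 6 (second significant figure)
Orange → ×10^3 multiplier
Gold → ±5% tolerance
56 × 1000 = 56000 Ω
Highest = 56000 × (1 + 5/100) = 58800 Ω.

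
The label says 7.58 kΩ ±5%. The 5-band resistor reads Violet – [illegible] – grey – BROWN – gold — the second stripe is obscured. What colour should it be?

green

7580 Ω = 758 × 10^1.
The second band gives digit 5 of the significand, and 5 is green.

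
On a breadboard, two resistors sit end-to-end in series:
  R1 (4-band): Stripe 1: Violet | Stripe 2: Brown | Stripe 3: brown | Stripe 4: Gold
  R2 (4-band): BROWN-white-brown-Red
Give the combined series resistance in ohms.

900 Ω

R1: violet, brown → 71; brown ×10 → 710 Ω.
R2: brown, white → 19; brown ×10 → 190 Ω.
Series: 710 + 190 = 900 Ω.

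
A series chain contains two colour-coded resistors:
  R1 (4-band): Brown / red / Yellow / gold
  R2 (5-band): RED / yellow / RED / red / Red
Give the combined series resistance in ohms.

R1: brown, red → 12; yellow ×10^4 → 120000 Ω.
R2: red, yellow, red → 242; red ×10^2 → 24200 Ω.
Series: 120000 + 24200 = 144200 Ω.

144200 Ω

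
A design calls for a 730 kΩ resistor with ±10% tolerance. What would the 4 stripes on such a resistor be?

violet, orange, yellow, silver

730000 Ω = 73 × 10^4.
7 → violet
3 → orange
Multiplier 10^4 → yellow.
±10% tolerance → silver.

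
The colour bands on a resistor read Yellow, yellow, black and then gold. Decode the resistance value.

44 Ω

Yellow → 4 (first significant figure)
Yellow → 4 (second significant figure)
Black → ×1 multiplier
44 × 1 = 44 Ω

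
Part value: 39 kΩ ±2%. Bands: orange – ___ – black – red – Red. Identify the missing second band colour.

39000 Ω = 390 × 10^2.
The second band gives digit 9 of the significand, and 9 is white.

white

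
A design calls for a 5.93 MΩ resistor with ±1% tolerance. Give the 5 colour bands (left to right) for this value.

5930000 Ω = 593 × 10^4.
5 → green
9 → white
3 → orange
Multiplier 10^4 → yellow.
±1% tolerance → brown.

green, white, orange, yellow, brown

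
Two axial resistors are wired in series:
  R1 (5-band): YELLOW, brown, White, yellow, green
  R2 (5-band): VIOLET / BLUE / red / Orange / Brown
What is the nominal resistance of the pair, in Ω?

R1: yellow, brown, white → 419; yellow ×10^4 → 4190000 Ω.
R2: violet, blue, red → 762; orange ×10^3 → 762000 Ω.
Series: 4190000 + 762000 = 4952000 Ω.

4952000 Ω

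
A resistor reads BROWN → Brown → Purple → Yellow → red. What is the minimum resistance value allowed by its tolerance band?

Brown → 1 (first significant figure)
Brown → 1 (second significant figure)
Violet → 7 (third significant figure)
Yellow → ×10^4 multiplier
Red → ±2% tolerance
117 × 10000 = 1170000 Ω
Minimum = 1170000 × (1 − 2/100) = 1146600 Ω.

1146600 Ω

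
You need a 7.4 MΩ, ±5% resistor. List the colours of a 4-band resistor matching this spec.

violet, yellow, green, gold

7400000 Ω = 74 × 10^5.
7 → violet
4 → yellow
Multiplier 10^5 → green.
±5% tolerance → gold.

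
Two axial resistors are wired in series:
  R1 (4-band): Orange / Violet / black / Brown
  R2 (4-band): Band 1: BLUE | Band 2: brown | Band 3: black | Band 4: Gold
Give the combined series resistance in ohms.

R1: orange, violet → 37; black ×1 → 37 Ω.
R2: blue, brown → 61; black ×1 → 61 Ω.
Series: 37 + 61 = 98 Ω.

98 Ω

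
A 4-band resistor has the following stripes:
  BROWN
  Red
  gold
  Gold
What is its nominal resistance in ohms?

Brown → 1 (first significant figure)
Red → 2 (second significant figure)
Gold → ×0.1 multiplier
12 × 0.1 = 1.2 Ω

1.2 Ω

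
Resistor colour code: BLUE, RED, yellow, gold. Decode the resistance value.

Blue → 6 (first significant figure)
Red → 2 (second significant figure)
Yellow → ×10^4 multiplier
62 × 10000 = 620000 Ω

620000 Ω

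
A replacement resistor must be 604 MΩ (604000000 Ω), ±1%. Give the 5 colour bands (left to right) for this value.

blue, black, yellow, blue, brown

604000000 Ω = 604 × 10^6.
6 → blue
0 → black
4 → yellow
Multiplier 10^6 → blue.
±1% tolerance → brown.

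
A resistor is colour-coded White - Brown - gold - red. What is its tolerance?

The last band, red, is the tolerance band.
Red corresponds to ±2%.

±2%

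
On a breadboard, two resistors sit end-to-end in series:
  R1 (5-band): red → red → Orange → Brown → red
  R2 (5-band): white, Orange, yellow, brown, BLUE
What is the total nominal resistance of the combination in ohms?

11570 Ω

R1: red, red, orange → 223; brown ×10 → 2230 Ω.
R2: white, orange, yellow → 934; brown ×10 → 9340 Ω.
Series: 2230 + 9340 = 11570 Ω.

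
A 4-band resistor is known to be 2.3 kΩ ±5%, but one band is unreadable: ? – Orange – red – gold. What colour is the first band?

2300 Ω = 23 × 10^2.
The first band gives digit 2 of the significand, and 2 is red.

red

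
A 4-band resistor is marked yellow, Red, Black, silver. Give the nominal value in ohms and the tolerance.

42 Ω ±10%

Yellow → 4 (first significant figure)
Red → 2 (second significant figure)
Black → ×1 multiplier
Silver → ±10% tolerance
42 × 1 = 42 Ω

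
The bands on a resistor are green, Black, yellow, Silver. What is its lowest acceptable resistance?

450000 Ω

Green → 5 (first significant figure)
Black → 0 (second significant figure)
Yellow → ×10^4 multiplier
Silver → ±10% tolerance
50 × 10000 = 500000 Ω
Lowest = 500000 × (1 − 10/100) = 450000 Ω.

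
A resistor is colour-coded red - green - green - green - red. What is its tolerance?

The last band, red, is the tolerance band.
Red corresponds to ±2%.

±2%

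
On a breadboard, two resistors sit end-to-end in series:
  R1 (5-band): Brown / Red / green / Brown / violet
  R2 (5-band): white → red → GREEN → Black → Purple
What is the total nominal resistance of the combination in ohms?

R1: brown, red, green → 125; brown ×10 → 1250 Ω.
R2: white, red, green → 925; black ×1 → 925 Ω.
Series: 1250 + 925 = 2175 Ω.

2175 Ω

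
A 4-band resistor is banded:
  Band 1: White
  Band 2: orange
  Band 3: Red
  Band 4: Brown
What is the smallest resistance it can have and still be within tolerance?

9207 Ω

White → 9 (first significant figure)
Orange → 3 (second significant figure)
Red → ×10^2 multiplier
Brown → ±1% tolerance
93 × 100 = 9300 Ω
Smallest = 9300 × (1 − 1/100) = 9207 Ω.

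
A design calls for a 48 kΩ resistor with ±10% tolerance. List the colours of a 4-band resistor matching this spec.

48000 Ω = 48 × 10^3.
4 → yellow
8 → grey
Multiplier 10^3 → orange.
±10% tolerance → silver.

yellow, grey, orange, silver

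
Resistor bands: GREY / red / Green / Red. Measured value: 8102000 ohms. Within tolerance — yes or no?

yes

Grey → 8 (first significant figure)
Red → 2 (second significant figure)
Green → ×10^5 multiplier
Red → ±2% tolerance
82 × 100000 = 8200000 Ω
Allowed range: 8036000 Ω to 8364000 Ω.
8102000 ohms lies inside that range.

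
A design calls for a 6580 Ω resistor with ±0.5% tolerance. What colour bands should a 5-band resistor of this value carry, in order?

6580 Ω = 658 × 10^1.
6 → blue
5 → green
8 → grey
Multiplier 10^1 → brown.
±0.5% tolerance → green.

blue, green, grey, brown, green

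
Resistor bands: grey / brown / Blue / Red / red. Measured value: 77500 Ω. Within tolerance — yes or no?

no

Grey → 8 (first significant figure)
Brown → 1 (second significant figure)
Blue → 6 (third significant figure)
Red → ×10^2 multiplier
Red → ±2% tolerance
816 × 100 = 81600 Ω
Allowed range: 79968 Ω to 83232 Ω.
77500 Ω lies outside that range.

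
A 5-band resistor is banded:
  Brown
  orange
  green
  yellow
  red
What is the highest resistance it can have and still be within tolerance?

Brown → 1 (first significant figure)
Orange → 3 (second significant figure)
Green → 5 (third significant figure)
Yellow → ×10^4 multiplier
Red → ±2% tolerance
135 × 10000 = 1350000 Ω
Highest = 1350000 × (1 + 2/100) = 1377000 Ω.

1377000 Ω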